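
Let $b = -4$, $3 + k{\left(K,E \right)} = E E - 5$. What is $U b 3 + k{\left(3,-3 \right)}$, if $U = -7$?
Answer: $85$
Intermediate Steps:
$k{\left(K,E \right)} = -8 + E^{2}$ ($k{\left(K,E \right)} = -3 + \left(E E - 5\right) = -3 + \left(E^{2} - 5\right) = -3 + \left(-5 + E^{2}\right) = -8 + E^{2}$)
$U b 3 + k{\left(3,-3 \right)} = - 7 \left(\left(-4\right) 3\right) - \left(8 - \left(-3\right)^{2}\right) = \left(-7\right) \left(-12\right) + \left(-8 + 9\right) = 84 + 1 = 85$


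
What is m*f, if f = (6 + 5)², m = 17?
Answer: 2057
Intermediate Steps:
f = 121 (f = 11² = 121)
m*f = 17*121 = 2057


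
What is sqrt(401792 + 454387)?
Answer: 3*sqrt(95131) ≈ 925.30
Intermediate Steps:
sqrt(401792 + 454387) = sqrt(856179) = 3*sqrt(95131)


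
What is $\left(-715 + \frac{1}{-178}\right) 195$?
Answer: $- \frac{24817845}{178} \approx -1.3943 \cdot 10^{5}$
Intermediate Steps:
$\left(-715 + \frac{1}{-178}\right) 195 = \left(-715 - \frac{1}{178}\right) 195 = \left(- \frac{127271}{178}\right) 195 = - \frac{24817845}{178}$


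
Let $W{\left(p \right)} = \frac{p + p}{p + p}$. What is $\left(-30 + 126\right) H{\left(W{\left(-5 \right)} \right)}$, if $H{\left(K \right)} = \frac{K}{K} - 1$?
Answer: $0$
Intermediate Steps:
$W{\left(p \right)} = 1$ ($W{\left(p \right)} = \frac{2 p}{2 p} = 2 p \frac{1}{2 p} = 1$)
$H{\left(K \right)} = 0$ ($H{\left(K \right)} = 1 - 1 = 0$)
$\left(-30 + 126\right) H{\left(W{\left(-5 \right)} \right)} = \left(-30 + 126\right) 0 = 96 \cdot 0 = 0$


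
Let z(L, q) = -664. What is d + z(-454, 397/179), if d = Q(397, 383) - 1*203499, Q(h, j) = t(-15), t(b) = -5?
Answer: -204168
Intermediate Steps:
Q(h, j) = -5
d = -203504 (d = -5 - 1*203499 = -5 - 203499 = -203504)
d + z(-454, 397/179) = -203504 - 664 = -204168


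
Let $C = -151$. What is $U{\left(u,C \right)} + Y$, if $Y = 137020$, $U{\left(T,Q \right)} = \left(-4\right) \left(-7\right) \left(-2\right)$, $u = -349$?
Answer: $136964$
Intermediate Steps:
$U{\left(T,Q \right)} = -56$ ($U{\left(T,Q \right)} = 28 \left(-2\right) = -56$)
$U{\left(u,C \right)} + Y = -56 + 137020 = 136964$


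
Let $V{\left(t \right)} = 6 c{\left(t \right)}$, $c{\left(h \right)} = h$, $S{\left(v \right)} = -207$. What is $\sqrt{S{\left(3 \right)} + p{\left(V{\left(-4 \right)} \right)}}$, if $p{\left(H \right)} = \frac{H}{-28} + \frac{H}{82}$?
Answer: $\frac{3 i \sqrt{1889321}}{287} \approx 14.368 i$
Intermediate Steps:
$V{\left(t \right)} = 6 t$
$p{\left(H \right)} = - \frac{27 H}{1148}$ ($p{\left(H \right)} = H \left(- \frac{1}{28}\right) + H \frac{1}{82} = - \frac{H}{28} + \frac{H}{82} = - \frac{27 H}{1148}$)
$\sqrt{S{\left(3 \right)} + p{\left(V{\left(-4 \right)} \right)}} = \sqrt{-207 - \frac{27 \cdot 6 \left(-4\right)}{1148}} = \sqrt{-207 - - \frac{162}{287}} = \sqrt{-207 + \frac{162}{287}} = \sqrt{- \frac{59247}{287}} = \frac{3 i \sqrt{1889321}}{287}$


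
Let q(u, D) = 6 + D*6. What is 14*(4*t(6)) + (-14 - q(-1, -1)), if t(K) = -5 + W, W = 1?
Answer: -238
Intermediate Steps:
t(K) = -4 (t(K) = -5 + 1 = -4)
q(u, D) = 6 + 6*D
14*(4*t(6)) + (-14 - q(-1, -1)) = 14*(4*(-4)) + (-14 - (6 + 6*(-1))) = 14*(-16) + (-14 - (6 - 6)) = -224 + (-14 - 1*0) = -224 + (-14 + 0) = -224 - 14 = -238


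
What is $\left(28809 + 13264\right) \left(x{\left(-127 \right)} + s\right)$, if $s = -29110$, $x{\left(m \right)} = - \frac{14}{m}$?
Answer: $- \frac{155542029788}{127} \approx -1.2247 \cdot 10^{9}$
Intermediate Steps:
$\left(28809 + 13264\right) \left(x{\left(-127 \right)} + s\right) = \left(28809 + 13264\right) \left(- \frac{14}{-127} - 29110\right) = 42073 \left(\left(-14\right) \left(- \frac{1}{127}\right) - 29110\right) = 42073 \left(\frac{14}{127} - 29110\right) = 42073 \left(- \frac{3696956}{127}\right) = - \frac{155542029788}{127}$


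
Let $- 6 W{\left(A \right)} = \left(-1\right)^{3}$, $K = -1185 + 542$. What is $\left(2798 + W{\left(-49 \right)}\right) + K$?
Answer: $\frac{12931}{6} \approx 2155.2$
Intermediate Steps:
$K = -643$
$W{\left(A \right)} = \frac{1}{6}$ ($W{\left(A \right)} = - \frac{\left(-1\right)^{3}}{6} = \left(- \frac{1}{6}\right) \left(-1\right) = \frac{1}{6}$)
$\left(2798 + W{\left(-49 \right)}\right) + K = \left(2798 + \frac{1}{6}\right) - 643 = \frac{16789}{6} - 643 = \frac{12931}{6}$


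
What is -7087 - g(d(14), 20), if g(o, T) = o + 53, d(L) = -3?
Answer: -7137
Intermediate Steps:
g(o, T) = 53 + o
-7087 - g(d(14), 20) = -7087 - (53 - 3) = -7087 - 1*50 = -7087 - 50 = -7137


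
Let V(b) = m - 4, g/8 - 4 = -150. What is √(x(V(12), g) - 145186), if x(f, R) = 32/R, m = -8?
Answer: 6*I*√21491565/73 ≈ 381.03*I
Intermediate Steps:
g = -1168 (g = 32 + 8*(-150) = 32 - 1200 = -1168)
V(b) = -12 (V(b) = -8 - 4 = -12)
√(x(V(12), g) - 145186) = √(32/(-1168) - 145186) = √(32*(-1/1168) - 145186) = √(-2/73 - 145186) = √(-10598580/73) = 6*I*√21491565/73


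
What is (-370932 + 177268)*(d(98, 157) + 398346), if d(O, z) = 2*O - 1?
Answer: -77183044224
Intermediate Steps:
d(O, z) = -1 + 2*O
(-370932 + 177268)*(d(98, 157) + 398346) = (-370932 + 177268)*((-1 + 2*98) + 398346) = -193664*((-1 + 196) + 398346) = -193664*(195 + 398346) = -193664*398541 = -77183044224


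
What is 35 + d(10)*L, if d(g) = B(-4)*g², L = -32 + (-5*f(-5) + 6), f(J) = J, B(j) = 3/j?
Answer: 110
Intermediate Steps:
L = -1 (L = -32 + (-5*(-5) + 6) = -32 + (25 + 6) = -32 + 31 = -1)
d(g) = -3*g²/4 (d(g) = (3/(-4))*g² = (3*(-¼))*g² = -3*g²/4)
35 + d(10)*L = 35 - ¾*10²*(-1) = 35 - ¾*100*(-1) = 35 - 75*(-1) = 35 + 75 = 110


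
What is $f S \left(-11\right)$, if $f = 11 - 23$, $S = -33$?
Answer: $-4356$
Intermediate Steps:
$f = -12$
$f S \left(-11\right) = \left(-12\right) \left(-33\right) \left(-11\right) = 396 \left(-11\right) = -4356$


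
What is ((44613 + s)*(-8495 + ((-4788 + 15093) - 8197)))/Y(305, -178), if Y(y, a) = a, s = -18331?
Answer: 83931567/89 ≈ 9.4305e+5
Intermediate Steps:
((44613 + s)*(-8495 + ((-4788 + 15093) - 8197)))/Y(305, -178) = ((44613 - 18331)*(-8495 + ((-4788 + 15093) - 8197)))/(-178) = (26282*(-8495 + (10305 - 8197)))*(-1/178) = (26282*(-8495 + 2108))*(-1/178) = (26282*(-6387))*(-1/178) = -167863134*(-1/178) = 83931567/89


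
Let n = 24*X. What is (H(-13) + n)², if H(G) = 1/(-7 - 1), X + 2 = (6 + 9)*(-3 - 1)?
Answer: 141729025/64 ≈ 2.2145e+6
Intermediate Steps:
X = -62 (X = -2 + (6 + 9)*(-3 - 1) = -2 + 15*(-4) = -2 - 60 = -62)
H(G) = -⅛ (H(G) = 1/(-8) = -⅛)
n = -1488 (n = 24*(-62) = -1488)
(H(-13) + n)² = (-⅛ - 1488)² = (-11905/8)² = 141729025/64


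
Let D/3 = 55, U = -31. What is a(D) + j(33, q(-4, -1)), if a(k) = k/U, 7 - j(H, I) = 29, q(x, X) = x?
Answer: -847/31 ≈ -27.323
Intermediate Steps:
D = 165 (D = 3*55 = 165)
j(H, I) = -22 (j(H, I) = 7 - 1*29 = 7 - 29 = -22)
a(k) = -k/31 (a(k) = k/(-31) = k*(-1/31) = -k/31)
a(D) + j(33, q(-4, -1)) = -1/31*165 - 22 = -165/31 - 22 = -847/31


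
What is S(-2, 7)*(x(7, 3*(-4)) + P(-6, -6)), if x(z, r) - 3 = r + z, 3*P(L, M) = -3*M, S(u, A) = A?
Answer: 28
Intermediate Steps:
P(L, M) = -M (P(L, M) = (-3*M)/3 = -M)
x(z, r) = 3 + r + z (x(z, r) = 3 + (r + z) = 3 + r + z)
S(-2, 7)*(x(7, 3*(-4)) + P(-6, -6)) = 7*((3 + 3*(-4) + 7) - 1*(-6)) = 7*((3 - 12 + 7) + 6) = 7*(-2 + 6) = 7*4 = 28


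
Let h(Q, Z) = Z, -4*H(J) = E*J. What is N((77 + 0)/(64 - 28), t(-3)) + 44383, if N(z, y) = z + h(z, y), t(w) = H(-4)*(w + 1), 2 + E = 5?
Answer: 1597649/36 ≈ 44379.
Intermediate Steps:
E = 3 (E = -2 + 5 = 3)
H(J) = -3*J/4
t(w) = 3 + 3*w (t(w) = (-3/4*(-4))*(w + 1) = 3*(1 + w) = 3 + 3*w)
N(z, y) = y + z (N(z, y) = z + y = y + z)
N((77 + 0)/(64 - 28), t(-3)) + 44383 = ((3 + 3*(-3)) + (77 + 0)/(64 - 28)) + 44383 = ((3 - 9) + 77/36) + 44383 = (-6 + 77*(1/36)) + 44383 = (-6 + 77/36) + 44383 = -139/36 + 44383 = 1597649/36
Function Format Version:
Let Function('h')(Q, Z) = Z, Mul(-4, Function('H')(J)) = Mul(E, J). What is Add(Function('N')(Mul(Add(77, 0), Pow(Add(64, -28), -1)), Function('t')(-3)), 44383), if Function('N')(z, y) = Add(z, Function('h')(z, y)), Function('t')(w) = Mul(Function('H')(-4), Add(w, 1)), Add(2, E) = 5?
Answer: Rational(1597649, 36) ≈ 44379.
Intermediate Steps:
E = 3 (E = Add(-2, 5) = 3)
Function('H')(J) = Mul(Rational(-3, 4), J) (Function('H')(J) = Mul(Rational(-1, 4), Mul(3, J)) = Mul(Rational(-3, 4), J))
Function('t')(w) = Add(3, Mul(3, w)) (Function('t')(w) = Mul(Mul(Rational(-3, 4), -4), Add(w, 1)) = Mul(3, Add(1, w)) = Add(3, Mul(3, w)))
Function('N')(z, y) = Add(y, z) (Function('N')(z, y) = Add(z, y) = Add(y, z))
Add(Function('N')(Mul(Add(77, 0), Pow(Add(64, -28), -1)), Function('t')(-3)), 44383) = Add(Add(Add(3, Mul(3, -3)), Mul(Add(77, 0), Pow(Add(64, -28), -1))), 44383) = Add(Add(Add(3, -9), Mul(77, Pow(36, -1))), 44383) = Add(Add(-6, Mul(77, Rational(1, 36))), 44383) = Add(Add(-6, Rational(77, 36)), 44383) = Add(Rational(-139, 36), 44383) = Rational(1597649, 36)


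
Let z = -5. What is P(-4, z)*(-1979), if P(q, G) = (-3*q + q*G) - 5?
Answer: -53433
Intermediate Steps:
P(q, G) = -5 - 3*q + G*q (P(q, G) = (-3*q + G*q) - 5 = -5 - 3*q + G*q)
P(-4, z)*(-1979) = (-5 - 3*(-4) - 5*(-4))*(-1979) = (-5 + 12 + 20)*(-1979) = 27*(-1979) = -53433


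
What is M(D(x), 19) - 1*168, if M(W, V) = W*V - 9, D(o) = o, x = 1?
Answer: -158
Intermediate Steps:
M(W, V) = -9 + V*W (M(W, V) = V*W - 9 = -9 + V*W)
M(D(x), 19) - 1*168 = (-9 + 19*1) - 1*168 = (-9 + 19) - 168 = 10 - 168 = -158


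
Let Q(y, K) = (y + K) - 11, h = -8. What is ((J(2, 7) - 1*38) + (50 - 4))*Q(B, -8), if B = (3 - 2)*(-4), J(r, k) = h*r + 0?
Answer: 184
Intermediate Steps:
J(r, k) = -8*r (J(r, k) = -8*r + 0 = -8*r)
B = -4 (B = 1*(-4) = -4)
Q(y, K) = -11 + K + y (Q(y, K) = (K + y) - 11 = -11 + K + y)
((J(2, 7) - 1*38) + (50 - 4))*Q(B, -8) = ((-8*2 - 1*38) + (50 - 4))*(-11 - 8 - 4) = ((-16 - 38) + 46)*(-23) = (-54 + 46)*(-23) = -8*(-23) = 184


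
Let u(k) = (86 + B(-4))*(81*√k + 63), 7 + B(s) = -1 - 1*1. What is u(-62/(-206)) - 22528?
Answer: -17677 + 6237*√3193/103 ≈ -14255.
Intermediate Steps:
B(s) = -9 (B(s) = -7 + (-1 - 1*1) = -7 + (-1 - 1) = -7 - 2 = -9)
u(k) = 4851 + 6237*√k (u(k) = (86 - 9)*(81*√k + 63) = 77*(63 + 81*√k) = 4851 + 6237*√k)
u(-62/(-206)) - 22528 = (4851 + 6237*√(-62/(-206))) - 22528 = (4851 + 6237*√(-62*(-1/206))) - 22528 = (4851 + 6237*√(31/103)) - 22528 = (4851 + 6237*(√3193/103)) - 22528 = (4851 + 6237*√3193/103) - 22528 = -17677 + 6237*√3193/103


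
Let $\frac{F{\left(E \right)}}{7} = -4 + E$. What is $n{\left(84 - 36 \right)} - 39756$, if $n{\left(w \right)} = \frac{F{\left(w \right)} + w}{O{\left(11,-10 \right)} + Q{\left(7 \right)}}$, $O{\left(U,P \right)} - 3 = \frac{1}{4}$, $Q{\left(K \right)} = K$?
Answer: $- \frac{1628572}{41} \approx -39721.0$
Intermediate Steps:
$O{\left(U,P \right)} = \frac{13}{4}$ ($O{\left(U,P \right)} = 3 + \frac{1}{4} = \frac{13}{4}$)
$F{\left(E \right)} = -28 + 7 E$ ($F{\left(E \right)} = 7 \left(-4 + E\right) = -28 + 7 E$)
$n{\left(w \right)} = - \frac{112}{41} + \frac{32 w}{41}$ ($n{\left(w \right)} = \frac{\left(-28 + 7 w\right) + w}{\frac{13}{4} + 7} = \frac{-28 + 8 w}{\frac{41}{4}} = \left(-28 + 8 w\right) \frac{4}{41} = - \frac{112}{41} + \frac{32 w}{41}$)
$n{\left(84 - 36 \right)} - 39756 = \left(- \frac{112}{41} + \frac{32 \left(84 - 36\right)}{41}\right) - 39756 = \left(- \frac{112}{41} + \frac{32}{41} \cdot 48\right) - 39756 = \left(- \frac{112}{41} + \frac{1536}{41}\right) - 39756 = \frac{1424}{41} - 39756 = - \frac{1628572}{41}$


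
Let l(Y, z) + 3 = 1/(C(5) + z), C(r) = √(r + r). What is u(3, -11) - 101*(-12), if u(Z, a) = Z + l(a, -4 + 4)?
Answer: 1212 + √10/10 ≈ 1212.3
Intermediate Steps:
C(r) = √2*√r (C(r) = √(2*r) = √2*√r)
l(Y, z) = -3 + 1/(z + √10) (l(Y, z) = -3 + 1/(√2*√5 + z) = -3 + 1/(√10 + z) = -3 + 1/(z + √10))
u(Z, a) = Z + √10*(1 - 3*√10)/10 (u(Z, a) = Z + (1 - 3*(-4 + 4) - 3*√10)/((-4 + 4) + √10) = Z + (1 - 3*0 - 3*√10)/(0 + √10) = Z + (1 + 0 - 3*√10)/(√10) = Z + (√10/10)*(1 - 3*√10) = Z + √10*(1 - 3*√10)/10)
u(3, -11) - 101*(-12) = (-3 + 3 + √10/10) - 101*(-12) = √10/10 + 1212 = 1212 + √10/10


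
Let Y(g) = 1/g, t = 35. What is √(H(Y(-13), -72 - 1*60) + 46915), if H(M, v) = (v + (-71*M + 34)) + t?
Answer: 3*√879879/13 ≈ 216.47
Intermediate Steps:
Y(g) = 1/g
H(M, v) = 69 + v - 71*M (H(M, v) = (v + (-71*M + 34)) + 35 = (v + (34 - 71*M)) + 35 = (34 + v - 71*M) + 35 = 69 + v - 71*M)
√(H(Y(-13), -72 - 1*60) + 46915) = √((69 + (-72 - 1*60) - 71/(-13)) + 46915) = √((69 + (-72 - 60) - 71*(-1/13)) + 46915) = √((69 - 132 + 71/13) + 46915) = √(-748/13 + 46915) = √(609147/13) = 3*√879879/13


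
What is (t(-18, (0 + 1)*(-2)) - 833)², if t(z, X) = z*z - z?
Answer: 241081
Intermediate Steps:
t(z, X) = z² - z
(t(-18, (0 + 1)*(-2)) - 833)² = (-18*(-1 - 18) - 833)² = (-18*(-19) - 833)² = (342 - 833)² = (-491)² = 241081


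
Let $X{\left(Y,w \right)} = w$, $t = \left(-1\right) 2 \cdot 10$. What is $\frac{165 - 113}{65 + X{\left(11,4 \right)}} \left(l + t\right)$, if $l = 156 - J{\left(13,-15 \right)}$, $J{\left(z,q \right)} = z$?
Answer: $\frac{2132}{23} \approx 92.696$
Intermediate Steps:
$t = -20$ ($t = \left(-2\right) 10 = -20$)
$l = 143$ ($l = 156 - 13 = 143$)
$\frac{165 - 113}{65 + X{\left(11,4 \right)}} \left(l + t\right) = \frac{165 - 113}{65 + 4} \left(143 - 20\right) = \frac{52}{69} \cdot 123 = \frac{2132}{23}$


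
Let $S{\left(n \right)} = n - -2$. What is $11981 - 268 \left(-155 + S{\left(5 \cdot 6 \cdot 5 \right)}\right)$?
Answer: $12785$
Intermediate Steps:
$S{\left(n \right)} = 2 + n$ ($S{\left(n \right)} = n + 2 = 2 + n$)
$11981 - 268 \left(-155 + S{\left(5 \cdot 6 \cdot 5 \right)}\right) = 11981 - 268 \left(-155 + \left(2 + 5 \cdot 6 \cdot 5\right)\right) = 11981 - 268 \left(-155 + \left(2 + 30 \cdot 5\right)\right) = 11981 - 268 \left(-155 + \left(2 + 150\right)\right) = 11981 - 268 \left(-155 + 152\right) = 11981 - 268 \left(-3\right) = 11981 - -804 = 11981 + 804 = 12785$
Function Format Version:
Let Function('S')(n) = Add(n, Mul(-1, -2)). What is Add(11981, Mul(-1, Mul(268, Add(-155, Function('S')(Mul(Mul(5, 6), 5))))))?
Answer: 12785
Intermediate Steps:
Function('S')(n) = Add(2, n) (Function('S')(n) = Add(n, 2) = Add(2, n))
Add(11981, Mul(-1, Mul(268, Add(-155, Function('S')(Mul(Mul(5, 6), 5)))))) = Add(11981, Mul(-1, Mul(268, Add(-155, Add(2, Mul(Mul(5, 6), 5)))))) = Add(11981, Mul(-1, Mul(268, Add(-155, Add(2, Mul(30, 5)))))) = Add(11981, Mul(-1, Mul(268, Add(-155, Add(2, 150))))) = Add(11981, Mul(-1, Mul(268, Add(-155, 152)))) = Add(11981, Mul(-1, Mul(268, -3))) = Add(11981, Mul(-1, -804)) = Add(11981, 804) = 12785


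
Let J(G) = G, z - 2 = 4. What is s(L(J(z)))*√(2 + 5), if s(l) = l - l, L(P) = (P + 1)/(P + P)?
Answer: 0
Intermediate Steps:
z = 6 (z = 2 + 4 = 6)
L(P) = (1 + P)/(2*P) (L(P) = (1 + P)/((2*P)) = (1 + P)*(1/(2*P)) = (1 + P)/(2*P))
s(l) = 0
s(L(J(z)))*√(2 + 5) = 0*√(2 + 5) = 0*√7 = 0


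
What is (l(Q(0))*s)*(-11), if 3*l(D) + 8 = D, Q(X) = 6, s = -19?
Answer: -418/3 ≈ -139.33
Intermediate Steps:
l(D) = -8/3 + D/3
(l(Q(0))*s)*(-11) = ((-8/3 + (⅓)*6)*(-19))*(-11) = ((-8/3 + 2)*(-19))*(-11) = -⅔*(-19)*(-11) = (38/3)*(-11) = -418/3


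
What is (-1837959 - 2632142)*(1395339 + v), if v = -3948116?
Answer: 11411171020477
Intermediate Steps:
(-1837959 - 2632142)*(1395339 + v) = (-1837959 - 2632142)*(1395339 - 3948116) = -4470101*(-2552777) = 11411171020477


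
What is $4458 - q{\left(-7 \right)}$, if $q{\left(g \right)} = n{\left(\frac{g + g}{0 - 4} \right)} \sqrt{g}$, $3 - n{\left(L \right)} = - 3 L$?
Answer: $4458 - \frac{27 i \sqrt{7}}{2} \approx 4458.0 - 35.718 i$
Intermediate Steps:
$n{\left(L \right)} = 3 + 3 L$ ($n{\left(L \right)} = 3 - - 3 L = 3 + 3 L$)
$q{\left(g \right)} = \sqrt{g} \left(3 - \frac{3 g}{2}\right)$ ($q{\left(g \right)} = \left(3 + 3 \frac{g + g}{0 - 4}\right) \sqrt{g} = \left(3 + 3 \frac{2 g}{-4}\right) \sqrt{g} = \left(3 + 3 \cdot 2 g \left(- \frac{1}{4}\right)\right) \sqrt{g} = \left(3 + 3 \left(- \frac{g}{2}\right)\right) \sqrt{g} = \left(3 - \frac{3 g}{2}\right) \sqrt{g} = \sqrt{g} \left(3 - \frac{3 g}{2}\right)$)
$4458 - q{\left(-7 \right)} = 4458 - \frac{3 \sqrt{-7} \left(2 - -7\right)}{2} = 4458 - \frac{3 i \sqrt{7} \left(2 + 7\right)}{2} = 4458 - \frac{3}{2} i \sqrt{7} \cdot 9 = 4458 - \frac{27 i \sqrt{7}}{2}$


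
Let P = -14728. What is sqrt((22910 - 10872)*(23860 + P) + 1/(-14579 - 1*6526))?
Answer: sqrt(5440620647332255)/7035 ≈ 10485.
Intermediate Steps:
sqrt((22910 - 10872)*(23860 + P) + 1/(-14579 - 1*6526)) = sqrt((22910 - 10872)*(23860 - 14728) + 1/(-14579 - 1*6526)) = sqrt(12038*9132 + 1/(-14579 - 6526)) = sqrt(109931016 + 1/(-21105)) = sqrt(109931016 - 1/21105) = sqrt(2320094092679/21105) = sqrt(5440620647332255)/7035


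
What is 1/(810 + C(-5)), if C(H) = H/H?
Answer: 1/811 ≈ 0.0012330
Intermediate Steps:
C(H) = 1
1/(810 + C(-5)) = 1/(810 + 1) = 1/811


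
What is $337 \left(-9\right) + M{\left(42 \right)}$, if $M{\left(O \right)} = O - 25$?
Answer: $-3016$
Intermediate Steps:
$M{\left(O \right)} = -25 + O$ ($M{\left(O \right)} = O - 25 = -25 + O$)
$337 \left(-9\right) + M{\left(42 \right)} = 337 \left(-9\right) + \left(-25 + 42\right) = -3033 + 17 = -3016$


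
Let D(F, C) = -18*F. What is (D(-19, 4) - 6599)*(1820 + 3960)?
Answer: -36165460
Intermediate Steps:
(D(-19, 4) - 6599)*(1820 + 3960) = (-18*(-19) - 6599)*(1820 + 3960) = (342 - 6599)*5780 = -6257*5780 = -36165460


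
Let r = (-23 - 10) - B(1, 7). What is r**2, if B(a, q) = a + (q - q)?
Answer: 1156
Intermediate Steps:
B(a, q) = a (B(a, q) = a + 0 = a)
r = -34 (r = (-23 - 10) - 1*1 = -33 - 1 = -34)
r**2 = (-34)**2 = 1156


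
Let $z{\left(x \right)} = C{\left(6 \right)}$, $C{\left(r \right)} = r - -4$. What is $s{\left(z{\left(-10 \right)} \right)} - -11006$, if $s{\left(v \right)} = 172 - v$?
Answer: $11168$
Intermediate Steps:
$C{\left(r \right)} = 4 + r$ ($C{\left(r \right)} = r + 4 = 4 + r$)
$z{\left(x \right)} = 10$ ($z{\left(x \right)} = 4 + 6 = 10$)
$s{\left(z{\left(-10 \right)} \right)} - -11006 = \left(172 - 10\right) - -11006 = \left(172 - 10\right) + 11006 = 162 + 11006 = 11168$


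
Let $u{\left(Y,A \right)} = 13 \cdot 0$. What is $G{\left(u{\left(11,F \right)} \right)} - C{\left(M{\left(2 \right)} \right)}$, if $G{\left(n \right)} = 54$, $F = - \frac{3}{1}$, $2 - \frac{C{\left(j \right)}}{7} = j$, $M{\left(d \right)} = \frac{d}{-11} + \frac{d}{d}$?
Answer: $\frac{503}{11} \approx 45.727$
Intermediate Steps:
$M{\left(d \right)} = 1 - \frac{d}{11}$ ($M{\left(d \right)} = d \left(- \frac{1}{11}\right) + 1 = - \frac{d}{11} + 1 = 1 - \frac{d}{11}$)
$C{\left(j \right)} = 14 - 7 j$
$F = -3$ ($F = \left(-3\right) 1 = -3$)
$u{\left(Y,A \right)} = 0$
$G{\left(u{\left(11,F \right)} \right)} - C{\left(M{\left(2 \right)} \right)} = 54 - \left(14 - 7 \left(1 - \frac{2}{11}\right)\right) = 54 - \left(14 - \frac{63}{11}\right) = 54 - \frac{91}{11} = \frac{503}{11}$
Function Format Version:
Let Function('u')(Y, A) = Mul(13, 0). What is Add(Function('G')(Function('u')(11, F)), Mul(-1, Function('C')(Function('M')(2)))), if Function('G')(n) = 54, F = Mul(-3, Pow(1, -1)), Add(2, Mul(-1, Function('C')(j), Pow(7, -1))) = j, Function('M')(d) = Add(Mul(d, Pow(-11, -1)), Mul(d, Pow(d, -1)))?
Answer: Rational(503, 11) ≈ 45.727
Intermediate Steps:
Function('M')(d) = Add(1, Mul(Rational(-1, 11), d)) (Function('M')(d) = Add(Mul(d, Rational(-1, 11)), 1) = Add(Mul(Rational(-1, 11), d), 1) = Add(1, Mul(Rational(-1, 11), d)))
Function('C')(j) = Add(14, Mul(-7, j))
F = -3 (F = Mul(-3, 1) = -3)
Function('u')(Y, A) = 0
Add(Function('G')(Function('u')(11, F)), Mul(-1, Function('C')(Function('M')(2)))) = Add(54, Mul(-1, Add(14, Mul(-7, Add(1, Mul(Rational(-1, 11), 2)))))) = Add(54, Mul(-1, Add(14, Mul(-7, Add(1, Rational(-2, 11)))))) = Add(54, Mul(-1, Add(14, Mul(-7, Rational(9, 11))))) = Add(54, Mul(-1, Add(14, Rational(-63, 11)))) = Add(54, Mul(-1, Rational(91, 11))) = Add(54, Rational(-91, 11)) = Rational(503, 11)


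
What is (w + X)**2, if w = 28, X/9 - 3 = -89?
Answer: 556516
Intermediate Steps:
X = -774 (X = 27 + 9*(-89) = 27 - 801 = -774)
(w + X)**2 = (28 - 774)**2 = (-746)**2 = 556516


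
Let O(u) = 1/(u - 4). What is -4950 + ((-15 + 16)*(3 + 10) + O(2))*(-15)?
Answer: -10275/2 ≈ -5137.5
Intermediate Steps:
O(u) = 1/(-4 + u)
-4950 + ((-15 + 16)*(3 + 10) + O(2))*(-15) = -4950 + ((-15 + 16)*(3 + 10) + 1/(-4 + 2))*(-15) = -4950 + (1*13 + 1/(-2))*(-15) = -4950 + (13 - ½)*(-15) = -4950 + (25/2)*(-15) = -4950 - 375/2 = -10275/2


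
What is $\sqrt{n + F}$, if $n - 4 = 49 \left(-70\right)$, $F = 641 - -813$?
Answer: $2 i \sqrt{493} \approx 44.407 i$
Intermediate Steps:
$F = 1454$ ($F = 641 + 813 = 1454$)
$n = -3426$ ($n = 4 + 49 \left(-70\right) = 4 - 3430 = -3426$)
$\sqrt{n + F} = \sqrt{-3426 + 1454} = \sqrt{-1972} = 2 i \sqrt{493}$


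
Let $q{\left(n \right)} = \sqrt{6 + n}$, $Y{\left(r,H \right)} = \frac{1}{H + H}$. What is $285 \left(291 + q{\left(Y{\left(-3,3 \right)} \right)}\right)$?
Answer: $82935 + \frac{95 \sqrt{222}}{2} \approx 83643.0$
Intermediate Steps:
$Y{\left(r,H \right)} = \frac{1}{2 H}$
$285 \left(291 + q{\left(Y{\left(-3,3 \right)} \right)}\right) = 285 \left(291 + \sqrt{6 + \frac{1}{2 \cdot 3}}\right) = 285 \left(291 + \sqrt{6 + \frac{1}{2} \cdot \frac{1}{3}}\right) = 285 \left(291 + \sqrt{6 + \frac{1}{6}}\right) = 285 \left(291 + \sqrt{\frac{37}{6}}\right) = 285 \left(291 + \frac{\sqrt{222}}{6}\right) = 82935 + \frac{95 \sqrt{222}}{2}$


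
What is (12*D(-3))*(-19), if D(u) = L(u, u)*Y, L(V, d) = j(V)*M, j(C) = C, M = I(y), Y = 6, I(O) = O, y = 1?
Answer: 4104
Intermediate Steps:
M = 1
L(V, d) = V (L(V, d) = V*1 = V)
D(u) = 6*u (D(u) = u*6 = 6*u)
(12*D(-3))*(-19) = (12*(6*(-3)))*(-19) = (12*(-18))*(-19) = -216*(-19) = 4104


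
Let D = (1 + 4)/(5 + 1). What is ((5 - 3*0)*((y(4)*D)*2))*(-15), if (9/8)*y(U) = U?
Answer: -4000/9 ≈ -444.44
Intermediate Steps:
y(U) = 8*U/9
D = 5/6 ≈ 0.83333
((5 - 3*0)*((y(4)*D)*2))*(-15) = ((5 - 3*0)*((((8/9)*4)*(5/6))*2))*(-15) = ((5 + 0)*(((32/9)*(5/6))*2))*(-15) = (5*((80/27)*2))*(-15) = (5*(160/27))*(-15) = (800/27)*(-15) = -4000/9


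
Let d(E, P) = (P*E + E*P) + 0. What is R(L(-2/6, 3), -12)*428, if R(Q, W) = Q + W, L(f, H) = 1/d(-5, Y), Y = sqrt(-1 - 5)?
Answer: -5136 + 107*I*sqrt(6)/15 ≈ -5136.0 + 17.473*I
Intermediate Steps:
Y = I*sqrt(6) (Y = sqrt(-6) = I*sqrt(6) ≈ 2.4495*I)
d(E, P) = 2*E*P (d(E, P) = (E*P + E*P) + 0 = 2*E*P + 0 = 2*E*P)
L(f, H) = I*sqrt(6)/60 (L(f, H) = 1/(2*(-5)*(I*sqrt(6))) = 1/(-10*I*sqrt(6)) = I*sqrt(6)/60)
R(L(-2/6, 3), -12)*428 = (I*sqrt(6)/60 - 12)*428 = (-12 + I*sqrt(6)/60)*428 = -5136 + 107*I*sqrt(6)/15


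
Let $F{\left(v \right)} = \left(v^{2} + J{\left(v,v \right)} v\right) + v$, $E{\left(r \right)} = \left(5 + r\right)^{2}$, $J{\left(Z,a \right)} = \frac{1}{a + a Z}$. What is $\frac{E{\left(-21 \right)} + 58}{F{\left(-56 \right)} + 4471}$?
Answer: $\frac{8635}{207652} \approx 0.041584$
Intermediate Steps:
$J{\left(Z,a \right)} = \frac{1}{a + Z a}$
$F{\left(v \right)} = v + v^{2} + \frac{1}{1 + v}$ ($F{\left(v \right)} = \left(v^{2} + \frac{1}{v \left(1 + v\right)} v\right) + v = \left(v^{2} + \frac{1}{1 + v}\right) + v = v + v^{2} + \frac{1}{1 + v}$)
$\frac{E{\left(-21 \right)} + 58}{F{\left(-56 \right)} + 4471} = \frac{\left(5 - 21\right)^{2} + 58}{\left(-56 + \left(-56\right)^{2} + \frac{1}{1 - 56}\right) + 4471} = \frac{\left(-16\right)^{2} + 58}{\left(-56 + 3136 + \frac{1}{-55}\right) + 4471} = \frac{256 + 58}{\left(-56 + 3136 - \frac{1}{55}\right) + 4471} = \frac{314}{\frac{169399}{55} + 4471} = \frac{314}{\frac{415304}{55}} = 314 \cdot \frac{55}{415304} = \frac{8635}{207652}$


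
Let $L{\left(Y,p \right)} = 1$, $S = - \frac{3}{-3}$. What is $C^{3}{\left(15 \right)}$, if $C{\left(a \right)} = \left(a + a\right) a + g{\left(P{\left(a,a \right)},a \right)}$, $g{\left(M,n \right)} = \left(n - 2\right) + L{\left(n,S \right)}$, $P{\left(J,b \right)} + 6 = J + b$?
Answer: $99897344$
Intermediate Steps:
$S = 1$ ($S = \left(-3\right) \left(- \frac{1}{3}\right) = 1$)
$P{\left(J,b \right)} = -6 + J + b$ ($P{\left(J,b \right)} = -6 + \left(J + b\right) = -6 + J + b$)
$g{\left(M,n \right)} = -1 + n$ ($g{\left(M,n \right)} = \left(n - 2\right) + 1 = \left(-2 + n\right) + 1 = -1 + n$)
$C{\left(a \right)} = -1 + a + 2 a^{2}$ ($C{\left(a \right)} = \left(a + a\right) a + \left(-1 + a\right) = 2 a a + \left(-1 + a\right) = 2 a^{2} + \left(-1 + a\right) = -1 + a + 2 a^{2}$)
$C^{3}{\left(15 \right)} = \left(-1 + 15 + 2 \cdot 15^{2}\right)^{3} = \left(-1 + 15 + 2 \cdot 225\right)^{3} = \left(-1 + 15 + 450\right)^{3} = 464^{3} = 99897344$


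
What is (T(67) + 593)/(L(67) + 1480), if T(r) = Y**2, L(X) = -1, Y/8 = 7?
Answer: 1243/493 ≈ 2.5213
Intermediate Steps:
Y = 56 (Y = 8*7 = 56)
T(r) = 3136 (T(r) = 56**2 = 3136)
(T(67) + 593)/(L(67) + 1480) = (3136 + 593)/(-1 + 1480) = 3729/1479 = 3729*(1/1479) = 1243/493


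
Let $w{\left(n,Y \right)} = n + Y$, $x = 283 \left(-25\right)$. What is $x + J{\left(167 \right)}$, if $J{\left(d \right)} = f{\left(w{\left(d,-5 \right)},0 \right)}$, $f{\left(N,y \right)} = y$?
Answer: $-7075$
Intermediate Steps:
$x = -7075$
$w{\left(n,Y \right)} = Y + n$
$J{\left(d \right)} = 0$
$x + J{\left(167 \right)} = -7075 + 0 = -7075$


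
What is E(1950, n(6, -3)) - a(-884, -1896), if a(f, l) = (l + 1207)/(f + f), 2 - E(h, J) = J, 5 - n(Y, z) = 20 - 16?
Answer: 83/136 ≈ 0.61029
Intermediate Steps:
n(Y, z) = 1 (n(Y, z) = 5 - (20 - 16) = 5 - 1*4 = 5 - 4 = 1)
E(h, J) = 2 - J
a(f, l) = (1207 + l)/(2*f) (a(f, l) = (1207 + l)/((2*f)) = (1207 + l)*(1/(2*f)) = (1207 + l)/(2*f))
E(1950, n(6, -3)) - a(-884, -1896) = (2 - 1*1) - (1207 - 1896)/(2*(-884)) = (2 - 1) - (-1)*(-689)/(2*884) = 1 - 1*53/136 = 1 - 53/136 = 83/136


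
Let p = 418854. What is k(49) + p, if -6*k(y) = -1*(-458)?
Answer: 1256333/3 ≈ 4.1878e+5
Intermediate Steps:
k(y) = -229/3 (k(y) = -(-1)*(-458)/6 = -⅙*458 = -229/3)
k(49) + p = -229/3 + 418854 = 1256333/3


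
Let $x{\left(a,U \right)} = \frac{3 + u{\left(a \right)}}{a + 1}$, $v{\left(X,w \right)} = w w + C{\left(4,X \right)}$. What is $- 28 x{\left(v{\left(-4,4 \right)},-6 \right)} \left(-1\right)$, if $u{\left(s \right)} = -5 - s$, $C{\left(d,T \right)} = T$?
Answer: $- \frac{392}{13} \approx -30.154$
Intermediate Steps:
$v{\left(X,w \right)} = X + w^{2}$ ($v{\left(X,w \right)} = w w + X = w^{2} + X = X + w^{2}$)
$x{\left(a,U \right)} = \frac{-2 - a}{1 + a}$ ($x{\left(a,U \right)} = \frac{3 - \left(5 + a\right)}{a + 1} = \frac{-2 - a}{1 + a}$)
$- 28 x{\left(v{\left(-4,4 \right)},-6 \right)} \left(-1\right) = - 28 \frac{-2 - \left(-4 + 4^{2}\right)}{1 - \left(4 - 4^{2}\right)} \left(-1\right) = - 28 \frac{-2 - \left(-4 + 16\right)}{1 + \left(-4 + 16\right)} \left(-1\right) = - 28 \frac{-2 - 12}{1 + 12} \left(-1\right) = - 28 \frac{-2 - 12}{13} \left(-1\right) = - 28 \cdot \frac{1}{13} \left(-14\right) \left(-1\right) = \left(-28\right) \left(- \frac{14}{13}\right) \left(-1\right) = \frac{392}{13} \left(-1\right) = - \frac{392}{13}$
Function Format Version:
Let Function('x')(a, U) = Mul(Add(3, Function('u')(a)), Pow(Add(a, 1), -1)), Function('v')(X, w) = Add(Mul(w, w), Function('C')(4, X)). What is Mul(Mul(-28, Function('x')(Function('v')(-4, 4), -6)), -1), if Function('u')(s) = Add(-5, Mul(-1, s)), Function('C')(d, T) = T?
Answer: Rational(-392, 13) ≈ -30.154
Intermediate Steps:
Function('v')(X, w) = Add(X, Pow(w, 2)) (Function('v')(X, w) = Add(Mul(w, w), X) = Add(Pow(w, 2), X) = Add(X, Pow(w, 2)))
Function('x')(a, U) = Mul(Pow(Add(1, a), -1), Add(-2, Mul(-1, a))) (Function('x')(a, U) = Mul(Add(3, Add(-5, Mul(-1, a))), Pow(Add(a, 1), -1)) = Mul(Add(-2, Mul(-1, a)), Pow(Add(1, a), -1)) = Mul(Pow(Add(1, a), -1), Add(-2, Mul(-1, a))))
Mul(Mul(-28, Function('x')(Function('v')(-4, 4), -6)), -1) = Mul(Mul(-28, Mul(Pow(Add(1, Add(-4, Pow(4, 2))), -1), Add(-2, Mul(-1, Add(-4, Pow(4, 2)))))), -1) = Mul(Mul(-28, Mul(Pow(Add(1, Add(-4, 16)), -1), Add(-2, Mul(-1, Add(-4, 16))))), -1) = Mul(Mul(-28, Mul(Pow(Add(1, 12), -1), Add(-2, Mul(-1, 12)))), -1) = Mul(Mul(-28, Mul(Pow(13, -1), Add(-2, -12))), -1) = Mul(Mul(-28, Mul(Rational(1, 13), -14)), -1) = Mul(Mul(-28, Rational(-14, 13)), -1) = Mul(Rational(392, 13), -1) = Rational(-392, 13)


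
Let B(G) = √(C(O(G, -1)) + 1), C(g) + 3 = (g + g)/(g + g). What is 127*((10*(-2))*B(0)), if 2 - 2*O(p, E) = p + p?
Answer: -2540*I ≈ -2540.0*I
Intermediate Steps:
O(p, E) = 1 - p (O(p, E) = 1 - (p + p)/2 = 1 - p)
C(g) = -2 (C(g) = -3 + (g + g)/(g + g) = -3 + (2*g)/((2*g)) = -3 + (2*g)*(1/(2*g)) = -3 + 1 = -2)
B(G) = I (B(G) = √(-2 + 1) = √(-1) = I)
127*((10*(-2))*B(0)) = 127*((10*(-2))*I) = 127*(-20*I) = -2540*I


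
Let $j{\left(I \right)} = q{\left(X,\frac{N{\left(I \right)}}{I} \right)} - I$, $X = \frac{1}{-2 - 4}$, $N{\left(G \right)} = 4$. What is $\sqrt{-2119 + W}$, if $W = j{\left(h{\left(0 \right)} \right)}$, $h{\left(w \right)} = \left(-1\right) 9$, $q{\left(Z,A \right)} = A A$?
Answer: $\frac{i \sqrt{170894}}{9} \approx 45.933 i$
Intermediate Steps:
$X = - \frac{1}{6}$ ($X = \frac{1}{-6} = - \frac{1}{6} \approx -0.16667$)
$q{\left(Z,A \right)} = A^{2}$
$h{\left(w \right)} = -9$
$j{\left(I \right)} = - I + \frac{16}{I^{2}}$ ($j{\left(I \right)} = \left(\frac{4}{I}\right)^{2} - I = \frac{16}{I^{2}} - I = - I + \frac{16}{I^{2}}$)
$W = \frac{745}{81}$ ($W = \left(-1\right) \left(-9\right) + \frac{16}{81} = 9 + 16 \cdot \frac{1}{81} = 9 + \frac{16}{81} = \frac{745}{81} \approx 9.1975$)
$\sqrt{-2119 + W} = \sqrt{-2119 + \frac{745}{81}} = \sqrt{- \frac{170894}{81}} = \frac{i \sqrt{170894}}{9}$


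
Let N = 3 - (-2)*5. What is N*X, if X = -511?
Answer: -6643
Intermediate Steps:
N = 13 (N = 3 - 2*(-5) = 3 + 10 = 13)
N*X = 13*(-511) = -6643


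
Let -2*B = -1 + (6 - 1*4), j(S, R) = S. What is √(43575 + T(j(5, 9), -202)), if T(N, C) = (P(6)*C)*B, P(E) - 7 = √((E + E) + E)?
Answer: √(44282 + 303*√2) ≈ 211.45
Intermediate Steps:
P(E) = 7 + √3*√E (P(E) = 7 + √((E + E) + E) = 7 + √(2*E + E) = 7 + √(3*E) = 7 + √3*√E)
B = -½ (B = -(-1 + (6 - 1*4))/2 = -(-1 + (6 - 4))/2 = -(-1 + 2)/2 = -½*1 = -½ ≈ -0.50000)
T(N, C) = -C*(7 + 3*√2)/2 (T(N, C) = ((7 + √3*√6)*C)*(-½) = ((7 + 3*√2)*C)*(-½) = (C*(7 + 3*√2))*(-½) = -C*(7 + 3*√2)/2)
√(43575 + T(j(5, 9), -202)) = √(43575 - ½*(-202)*(7 + 3*√2)) = √(43575 + (707 + 303*√2)) = √(44282 + 303*√2)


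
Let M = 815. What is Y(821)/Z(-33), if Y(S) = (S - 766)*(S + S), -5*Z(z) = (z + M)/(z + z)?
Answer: 14901150/391 ≈ 38110.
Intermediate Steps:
Z(z) = -(815 + z)/(10*z) (Z(z) = -(z + 815)/(5*(z + z)) = -(815 + z)/(5*(2*z)) = -(815 + z)*1/(2*z)/5 = -(815 + z)/(10*z))
Y(S) = 2*S*(-766 + S) (Y(S) = (-766 + S)*(2*S) = 2*S*(-766 + S))
Y(821)/Z(-33) = (2*821*(-766 + 821))/(((⅒)*(-815 - 1*(-33))/(-33))) = (2*821*55)/(((⅒)*(-1/33)*(-815 + 33))) = 90310/(((⅒)*(-1/33)*(-782))) = 90310/(391/165) = 90310*(165/391) = 14901150/391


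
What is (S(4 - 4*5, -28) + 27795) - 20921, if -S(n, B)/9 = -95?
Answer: 7729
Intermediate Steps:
S(n, B) = 855 (S(n, B) = -9*(-95) = 855)
(S(4 - 4*5, -28) + 27795) - 20921 = (855 + 27795) - 20921 = 28650 - 20921 = 7729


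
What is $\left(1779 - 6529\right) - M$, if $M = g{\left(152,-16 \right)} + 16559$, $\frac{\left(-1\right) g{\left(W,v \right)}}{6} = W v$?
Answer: $-35901$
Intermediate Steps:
$g{\left(W,v \right)} = - 6 W v$
$M = 31151$ ($M = \left(-6\right) 152 \left(-16\right) + 16559 = 14592 + 16559 = 31151$)
$\left(1779 - 6529\right) - M = \left(1779 - 6529\right) - 31151 = -4750 - 31151 = -35901$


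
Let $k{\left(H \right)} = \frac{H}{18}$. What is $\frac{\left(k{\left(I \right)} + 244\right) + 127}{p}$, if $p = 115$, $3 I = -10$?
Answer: $\frac{10012}{3105} \approx 3.2245$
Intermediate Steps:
$I = - \frac{10}{3}$ ($I = \frac{1}{3} \left(-10\right) = - \frac{10}{3} \approx -3.3333$)
$k{\left(H \right)} = \frac{H}{18}$ ($k{\left(H \right)} = H \frac{1}{18} = \frac{H}{18}$)
$\frac{\left(k{\left(I \right)} + 244\right) + 127}{p} = \frac{\left(\frac{1}{18} \left(- \frac{10}{3}\right) + 244\right) + 127}{115} = \left(\left(- \frac{5}{27} + 244\right) + 127\right) \frac{1}{115} = \left(\frac{6583}{27} + 127\right) \frac{1}{115} = \frac{10012}{27} \cdot \frac{1}{115} = \frac{10012}{3105}$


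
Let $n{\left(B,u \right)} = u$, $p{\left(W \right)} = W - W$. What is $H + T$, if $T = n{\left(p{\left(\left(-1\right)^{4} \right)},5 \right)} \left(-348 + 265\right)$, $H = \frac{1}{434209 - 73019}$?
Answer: $- \frac{149893849}{361190} \approx -415.0$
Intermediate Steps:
$p{\left(W \right)} = 0$
$H = \frac{1}{361190} \approx 2.7686 \cdot 10^{-6}$
$T = -415$ ($T = 5 \left(-348 + 265\right) = 5 \left(-83\right) = -415$)
$H + T = \frac{1}{361190} - 415 = - \frac{149893849}{361190}$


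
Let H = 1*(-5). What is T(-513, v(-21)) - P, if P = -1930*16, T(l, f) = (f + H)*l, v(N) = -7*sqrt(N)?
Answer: 33445 + 3591*I*sqrt(21) ≈ 33445.0 + 16456.0*I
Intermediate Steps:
H = -5
T(l, f) = l*(-5 + f) (T(l, f) = (f - 5)*l = (-5 + f)*l = l*(-5 + f))
P = -30880
T(-513, v(-21)) - P = -513*(-5 - 7*I*sqrt(21)) - 1*(-30880) = -513*(-5 - 7*I*sqrt(21)) + 30880 = (2565 + 3591*I*sqrt(21)) + 30880 = 33445 + 3591*I*sqrt(21)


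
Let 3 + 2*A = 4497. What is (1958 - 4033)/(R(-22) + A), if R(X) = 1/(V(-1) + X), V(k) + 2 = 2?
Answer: -45650/49433 ≈ -0.92347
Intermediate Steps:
A = 2247 (A = -3/2 + (1/2)*4497 = -3/2 + 4497/2 = 2247)
V(k) = 0 (V(k) = -2 + 2 = 0)
R(X) = 1/X (R(X) = 1/(0 + X) = 1/X)
(1958 - 4033)/(R(-22) + A) = (1958 - 4033)/(1/(-22) + 2247) = -2075/(-1/22 + 2247) = -2075/49433/22 = -2075*22/49433 = -45650/49433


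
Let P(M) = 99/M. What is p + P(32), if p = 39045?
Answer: 1249539/32 ≈ 39048.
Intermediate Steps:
p + P(32) = 39045 + 99/32 = 1249539/32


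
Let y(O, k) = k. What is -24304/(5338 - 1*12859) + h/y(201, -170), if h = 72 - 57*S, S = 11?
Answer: 1661167/255714 ≈ 6.4962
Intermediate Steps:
h = -555 (h = 72 - 57*11 = 72 - 627 = -555)
-24304/(5338 - 1*12859) + h/y(201, -170) = -24304/(5338 - 1*12859) - 555/(-170) = -24304/(5338 - 12859) - 555*(-1/170) = -24304/(-7521) + 111/34 = -24304*(-1/7521) + 111/34 = 24304/7521 + 111/34 = 1661167/255714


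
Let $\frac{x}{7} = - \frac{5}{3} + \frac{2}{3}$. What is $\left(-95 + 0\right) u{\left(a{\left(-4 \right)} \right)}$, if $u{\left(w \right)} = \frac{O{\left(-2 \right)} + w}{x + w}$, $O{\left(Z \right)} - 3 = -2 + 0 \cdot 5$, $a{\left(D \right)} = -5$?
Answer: $- \frac{95}{3} \approx -31.667$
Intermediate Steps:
$O{\left(Z \right)} = 1$ ($O{\left(Z \right)} = 3 + \left(-2 + 0 \cdot 5\right) = 3 + \left(-2 + 0\right) = 3 - 2 = 1$)
$x = -7$ ($x = 7 \left(- \frac{5}{3} + \frac{2}{3}\right) = 7 \left(-1\right) = -7$)
$u{\left(w \right)} = \frac{1 + w}{-7 + w}$
$\left(-95 + 0\right) u{\left(a{\left(-4 \right)} \right)} = \left(-95 + 0\right) \frac{1 - 5}{-7 - 5} = - 95 \frac{1}{-12} \left(-4\right) = - 95 \left(\left(- \frac{1}{12}\right) \left(-4\right)\right) = \left(-95\right) \frac{1}{3} = - \frac{95}{3}$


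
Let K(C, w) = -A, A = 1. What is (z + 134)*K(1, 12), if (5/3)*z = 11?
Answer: -703/5 ≈ -140.60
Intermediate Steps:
K(C, w) = -1 (K(C, w) = -1*1 = -1)
z = 33/5 (z = (⅗)*11 = 33/5 ≈ 6.6000)
(z + 134)*K(1, 12) = (33/5 + 134)*(-1) = (703/5)*(-1) = -703/5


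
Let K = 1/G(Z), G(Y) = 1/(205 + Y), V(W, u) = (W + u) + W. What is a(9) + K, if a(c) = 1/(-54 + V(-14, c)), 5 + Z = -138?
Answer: 4525/73 ≈ 61.986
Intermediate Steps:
V(W, u) = u + 2*W
Z = -143 (Z = -5 - 138 = -143)
a(c) = 1/(-82 + c) (a(c) = 1/(-54 + (c + 2*(-14))) = 1/(-54 + (c - 28)) = 1/(-54 + (-28 + c)) = 1/(-82 + c))
K = 62 (K = 1/(1/(205 - 143)) = 1/(1/62) = 62)
a(9) + K = 1/(-82 + 9) + 62 = 1/(-73) + 62 = -1/73 + 62 = 4525/73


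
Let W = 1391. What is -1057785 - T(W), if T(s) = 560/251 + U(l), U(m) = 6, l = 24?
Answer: -265506101/251 ≈ -1.0578e+6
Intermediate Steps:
T(s) = 2066/251 (T(s) = 560/251 + 6 = 2066/251)
-1057785 - T(W) = -1057785 - 1*2066/251 = -1057785 - 2066/251 = -265506101/251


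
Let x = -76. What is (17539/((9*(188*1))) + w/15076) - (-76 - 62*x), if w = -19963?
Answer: -14753398993/3188574 ≈ -4627.0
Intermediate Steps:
(17539/((9*(188*1))) + w/15076) - (-76 - 62*x) = (17539/((9*(188*1))) - 19963/15076) - (-76 - 62*(-76)) = (17539/((9*188)) - 19963*1/15076) - (-76 + 4712) = (17539/1692 - 19963/15076) - 1*4636 = (17539*(1/1692) - 19963/15076) - 4636 = (17539/1692 - 19963/15076) - 4636 = 28830071/3188574 - 4636 = -14753398993/3188574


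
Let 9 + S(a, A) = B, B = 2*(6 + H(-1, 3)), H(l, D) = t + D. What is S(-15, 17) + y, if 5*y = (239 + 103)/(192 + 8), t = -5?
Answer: -329/500 ≈ -0.65800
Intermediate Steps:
H(l, D) = -5 + D
y = 171/500 (y = ((239 + 103)/(192 + 8))/5 = (342/200)/5 = (342*(1/200))/5 = (⅕)*(171/100) = 171/500 ≈ 0.34200)
B = 8 (B = 2*(6 + (-5 + 3)) = 2*(6 - 2) = 2*4 = 8)
S(a, A) = -1 (S(a, A) = -9 + 8 = -1)
S(-15, 17) + y = -1 + 171/500 = -329/500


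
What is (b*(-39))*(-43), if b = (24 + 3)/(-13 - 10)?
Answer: -45279/23 ≈ -1968.7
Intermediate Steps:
b = -27/23 (b = 27/(-23) = 27*(-1/23) = -27/23 ≈ -1.1739)
(b*(-39))*(-43) = -27/23*(-39)*(-43) = (1053/23)*(-43) = -45279/23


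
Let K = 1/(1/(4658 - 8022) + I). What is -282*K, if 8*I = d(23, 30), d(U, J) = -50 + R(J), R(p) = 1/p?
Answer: 56918880/1260719 ≈ 45.148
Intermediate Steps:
d(U, J) = -50 + 1/J
I = -1499/240 (I = (-50 + 1/30)/8 = (⅛)*(-1499/30) = -1499/240 ≈ -6.2458)
K = -201840/1260719 (K = 1/(1/(4658 - 8022) - 1499/240) = 1/(1/(-3364) - 1499/240) = 1/(-1/3364 - 1499/240) = 1/(-1260719/201840) = -201840/1260719 ≈ -0.16010)
-282*K = -282*(-201840/1260719) = 56918880/1260719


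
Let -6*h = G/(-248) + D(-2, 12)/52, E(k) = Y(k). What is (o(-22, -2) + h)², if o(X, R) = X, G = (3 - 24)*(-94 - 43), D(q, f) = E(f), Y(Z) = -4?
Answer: 150481150561/374190336 ≈ 402.15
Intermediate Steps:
E(k) = -4
D(q, f) = -4
G = 2877 (G = -21*(-137) = 2877)
h = 37649/19344 (h = -(2877/(-248) - 4/52)/6 = -(2877*(-1/248) - 4*1/52)/6 = -(-2877/248 - 1/13)/6 = -⅙*(-37649/3224) = 37649/19344 ≈ 1.9463)
(o(-22, -2) + h)² = (-22 + 37649/19344)² = (-387919/19344)² = 150481150561/374190336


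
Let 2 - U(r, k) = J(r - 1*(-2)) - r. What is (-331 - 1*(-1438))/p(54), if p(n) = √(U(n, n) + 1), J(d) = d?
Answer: 1107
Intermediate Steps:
U(r, k) = 0 (U(r, k) = 2 - ((r - 1*(-2)) - r) = 2 - ((r + 2) - r) = 2 - ((2 + r) - r) = 2 - 1*2 = 2 - 2 = 0)
p(n) = 1 (p(n) = √(0 + 1) = √1 = 1)
(-331 - 1*(-1438))/p(54) = (-331 - 1*(-1438))/1 = (-331 + 1438)*1 = 1107*1 = 1107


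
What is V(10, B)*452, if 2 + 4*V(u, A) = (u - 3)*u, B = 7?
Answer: 7684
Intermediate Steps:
V(u, A) = -½ + u*(-3 + u)/4 (V(u, A) = -½ + ((u - 3)*u)/4 = -½ + ((-3 + u)*u)/4 = -½ + (u*(-3 + u))/4 = -½ + u*(-3 + u)/4)
V(10, B)*452 = (-½ - ¾*10 + (¼)*10²)*452 = (-½ - 15/2 + (¼)*100)*452 = (-½ - 15/2 + 25)*452 = 17*452 = 7684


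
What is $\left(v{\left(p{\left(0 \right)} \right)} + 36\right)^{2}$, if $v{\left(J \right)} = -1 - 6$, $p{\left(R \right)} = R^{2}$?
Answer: $841$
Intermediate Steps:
$v{\left(J \right)} = -7$ ($v{\left(J \right)} = -1 - 6 = -7$)
$\left(v{\left(p{\left(0 \right)} \right)} + 36\right)^{2} = \left(-7 + 36\right)^{2} = 29^{2} = 841$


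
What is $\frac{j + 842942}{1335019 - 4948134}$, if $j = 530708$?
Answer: $- \frac{274730}{722623} \approx -0.38018$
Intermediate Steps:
$\frac{j + 842942}{1335019 - 4948134} = \frac{530708 + 842942}{1335019 - 4948134} = \frac{1373650}{-3613115} = 1373650 \left(- \frac{1}{3613115}\right) = - \frac{274730}{722623}$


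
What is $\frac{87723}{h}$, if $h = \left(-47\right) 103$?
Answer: $- \frac{87723}{4841} \approx -18.121$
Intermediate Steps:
$h = -4841$
$\frac{87723}{h} = \frac{87723}{-4841} = 87723 \left(- \frac{1}{4841}\right) = - \frac{87723}{4841}$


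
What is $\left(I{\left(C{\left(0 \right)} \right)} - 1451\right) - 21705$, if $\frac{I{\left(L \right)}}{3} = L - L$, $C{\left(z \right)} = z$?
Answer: $-23156$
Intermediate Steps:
$I{\left(L \right)} = 0$ ($I{\left(L \right)} = 3 \left(L - L\right) = 3 \cdot 0 = 0$)
$\left(I{\left(C{\left(0 \right)} \right)} - 1451\right) - 21705 = \left(0 - 1451\right) - 21705 = -1451 - 21705 = -23156$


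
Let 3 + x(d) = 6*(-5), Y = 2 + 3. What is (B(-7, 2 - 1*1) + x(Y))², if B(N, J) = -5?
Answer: 1444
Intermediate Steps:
Y = 5
x(d) = -33 (x(d) = -3 + 6*(-5) = -3 - 30 = -33)
(B(-7, 2 - 1*1) + x(Y))² = (-5 - 33)² = (-38)² = 1444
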